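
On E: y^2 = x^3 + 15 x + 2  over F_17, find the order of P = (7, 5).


Compute successive multiples of P until we hit O:
  1P = (7, 5)
  2P = (5, 7)
  3P = (6, 11)
  4P = (6, 6)
  5P = (5, 10)
  6P = (7, 12)
  7P = O

ord(P) = 7


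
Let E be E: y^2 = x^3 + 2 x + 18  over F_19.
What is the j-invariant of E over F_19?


Delta = -16(4 a^3 + 27 b^2) mod 19 = 6
-1728 * (4 a)^3 = -1728 * (4*2)^3 mod 19 = 18
j = 18 * 6^(-1) mod 19 = 3

j = 3 (mod 19)


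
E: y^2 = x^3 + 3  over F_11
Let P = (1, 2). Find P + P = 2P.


Doubling: s = (3 x1^2 + a) / (2 y1)
s = (3*1^2 + 0) / (2*2) mod 11 = 9
x3 = s^2 - 2 x1 mod 11 = 9^2 - 2*1 = 2
y3 = s (x1 - x3) - y1 mod 11 = 9 * (1 - 2) - 2 = 0

2P = (2, 0)


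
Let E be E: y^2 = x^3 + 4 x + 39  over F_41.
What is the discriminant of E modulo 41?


4 a^3 + 27 b^2 = 4*4^3 + 27*39^2 = 256 + 41067 = 41323
Delta = -16 * (41323) = -661168
Delta mod 41 = 39

Delta = 39 (mod 41)


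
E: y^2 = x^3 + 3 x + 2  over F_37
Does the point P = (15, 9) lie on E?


Check whether y^2 = x^3 + 3 x + 2 (mod 37) for (x, y) = (15, 9).
LHS: y^2 = 9^2 mod 37 = 7
RHS: x^3 + 3 x + 2 = 15^3 + 3*15 + 2 mod 37 = 18
LHS != RHS

No, not on the curve


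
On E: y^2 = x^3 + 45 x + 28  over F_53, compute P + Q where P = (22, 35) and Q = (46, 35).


P != Q, so use the chord formula.
s = (y2 - y1) / (x2 - x1) = (0) / (24) mod 53 = 0
x3 = s^2 - x1 - x2 mod 53 = 0^2 - 22 - 46 = 38
y3 = s (x1 - x3) - y1 mod 53 = 0 * (22 - 38) - 35 = 18

P + Q = (38, 18)


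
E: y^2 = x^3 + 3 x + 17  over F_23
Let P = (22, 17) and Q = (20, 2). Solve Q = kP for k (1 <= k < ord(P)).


Enumerate multiples of P until we hit Q = (20, 2):
  1P = (22, 17)
  2P = (8, 22)
  3P = (20, 2)
Match found at i = 3.

k = 3


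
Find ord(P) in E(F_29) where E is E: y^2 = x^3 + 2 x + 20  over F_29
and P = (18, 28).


Compute successive multiples of P until we hit O:
  1P = (18, 28)
  2P = (0, 22)
  3P = (24, 28)
  4P = (16, 1)
  5P = (25, 8)
  6P = (6, 4)
  7P = (9, 19)
  8P = (3, 16)
  ... (continuing to 28P)
  28P = O

ord(P) = 28


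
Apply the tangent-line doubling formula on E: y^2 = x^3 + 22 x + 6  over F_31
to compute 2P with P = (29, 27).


Doubling: s = (3 x1^2 + a) / (2 y1)
s = (3*29^2 + 22) / (2*27) mod 31 = 19
x3 = s^2 - 2 x1 mod 31 = 19^2 - 2*29 = 24
y3 = s (x1 - x3) - y1 mod 31 = 19 * (29 - 24) - 27 = 6

2P = (24, 6)


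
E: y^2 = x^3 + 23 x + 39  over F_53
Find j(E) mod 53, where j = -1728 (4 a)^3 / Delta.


Delta = -16(4 a^3 + 27 b^2) mod 53 = 10
-1728 * (4 a)^3 = -1728 * (4*23)^3 mod 53 = 40
j = 40 * 10^(-1) mod 53 = 4

j = 4 (mod 53)


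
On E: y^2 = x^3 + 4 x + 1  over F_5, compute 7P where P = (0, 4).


k = 7 = 111_2 (binary, LSB first: 111)
Double-and-add from P = (0, 4):
  bit 0 = 1: acc = O + (0, 4) = (0, 4)
  bit 1 = 1: acc = (0, 4) + (4, 4) = (1, 1)
  bit 2 = 1: acc = (1, 1) + (3, 0) = (0, 1)

7P = (0, 1)


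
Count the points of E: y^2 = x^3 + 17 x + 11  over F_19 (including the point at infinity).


For each x in F_19, count y with y^2 = x^3 + 17 x + 11 mod 19:
  x = 0: RHS = 11, y in [7, 12]  -> 2 point(s)
  x = 6: RHS = 6, y in [5, 14]  -> 2 point(s)
  x = 7: RHS = 17, y in [6, 13]  -> 2 point(s)
  x = 9: RHS = 0, y in [0]  -> 1 point(s)
  x = 11: RHS = 9, y in [3, 16]  -> 2 point(s)
  x = 12: RHS = 5, y in [9, 10]  -> 2 point(s)
  x = 13: RHS = 16, y in [4, 15]  -> 2 point(s)
  x = 16: RHS = 9, y in [3, 16]  -> 2 point(s)
  x = 17: RHS = 7, y in [8, 11]  -> 2 point(s)
Affine points: 17. Add the point at infinity: total = 18.

#E(F_19) = 18


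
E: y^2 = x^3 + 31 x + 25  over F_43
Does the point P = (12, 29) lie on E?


Check whether y^2 = x^3 + 31 x + 25 (mod 43) for (x, y) = (12, 29).
LHS: y^2 = 29^2 mod 43 = 24
RHS: x^3 + 31 x + 25 = 12^3 + 31*12 + 25 mod 43 = 18
LHS != RHS

No, not on the curve


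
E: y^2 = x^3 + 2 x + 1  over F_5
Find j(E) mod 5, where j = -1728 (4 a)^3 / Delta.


Delta = -16(4 a^3 + 27 b^2) mod 5 = 1
-1728 * (4 a)^3 = -1728 * (4*2)^3 mod 5 = 4
j = 4 * 1^(-1) mod 5 = 4

j = 4 (mod 5)


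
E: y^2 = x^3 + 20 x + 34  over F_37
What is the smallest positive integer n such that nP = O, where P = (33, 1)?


Compute successive multiples of P until we hit O:
  1P = (33, 1)
  2P = (17, 25)
  3P = (17, 12)
  4P = (33, 36)
  5P = O

ord(P) = 5


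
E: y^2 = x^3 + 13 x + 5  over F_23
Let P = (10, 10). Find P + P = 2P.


Doubling: s = (3 x1^2 + a) / (2 y1)
s = (3*10^2 + 13) / (2*10) mod 23 = 3
x3 = s^2 - 2 x1 mod 23 = 3^2 - 2*10 = 12
y3 = s (x1 - x3) - y1 mod 23 = 3 * (10 - 12) - 10 = 7

2P = (12, 7)


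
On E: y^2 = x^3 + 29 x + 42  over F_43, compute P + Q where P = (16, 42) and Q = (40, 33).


P != Q, so use the chord formula.
s = (y2 - y1) / (x2 - x1) = (34) / (24) mod 43 = 5
x3 = s^2 - x1 - x2 mod 43 = 5^2 - 16 - 40 = 12
y3 = s (x1 - x3) - y1 mod 43 = 5 * (16 - 12) - 42 = 21

P + Q = (12, 21)


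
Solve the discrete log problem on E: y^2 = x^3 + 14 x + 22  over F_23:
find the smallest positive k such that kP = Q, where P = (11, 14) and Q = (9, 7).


Enumerate multiples of P until we hit Q = (9, 7):
  1P = (11, 14)
  2P = (7, 7)
  3P = (21, 3)
  4P = (9, 16)
  5P = (4, 2)
  6P = (10, 14)
  7P = (2, 9)
  8P = (14, 15)
  9P = (16, 15)
  10P = (8, 5)
  11P = (13, 3)
  12P = (12, 3)
  13P = (6, 0)
  14P = (12, 20)
  15P = (13, 20)
  16P = (8, 18)
  17P = (16, 8)
  18P = (14, 8)
  19P = (2, 14)
  20P = (10, 9)
  21P = (4, 21)
  22P = (9, 7)
Match found at i = 22.

k = 22


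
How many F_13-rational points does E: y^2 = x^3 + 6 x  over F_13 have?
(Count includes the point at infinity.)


For each x in F_13, count y with y^2 = x^3 + 6 x + 0 mod 13:
  x = 0: RHS = 0, y in [0]  -> 1 point(s)
  x = 4: RHS = 10, y in [6, 7]  -> 2 point(s)
  x = 5: RHS = 12, y in [5, 8]  -> 2 point(s)
  x = 8: RHS = 1, y in [1, 12]  -> 2 point(s)
  x = 9: RHS = 3, y in [4, 9]  -> 2 point(s)
Affine points: 9. Add the point at infinity: total = 10.

#E(F_13) = 10


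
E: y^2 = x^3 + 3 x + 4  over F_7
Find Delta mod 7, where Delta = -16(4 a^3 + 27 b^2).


4 a^3 + 27 b^2 = 4*3^3 + 27*4^2 = 108 + 432 = 540
Delta = -16 * (540) = -8640
Delta mod 7 = 5

Delta = 5 (mod 7)


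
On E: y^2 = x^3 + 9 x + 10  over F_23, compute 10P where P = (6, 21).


k = 10 = 1010_2 (binary, LSB first: 0101)
Double-and-add from P = (6, 21):
  bit 0 = 0: acc unchanged = O
  bit 1 = 1: acc = O + (17, 19) = (17, 19)
  bit 2 = 0: acc unchanged = (17, 19)
  bit 3 = 1: acc = (17, 19) + (12, 11) = (3, 8)

10P = (3, 8)


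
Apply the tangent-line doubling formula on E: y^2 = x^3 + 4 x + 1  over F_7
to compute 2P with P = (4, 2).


Doubling: s = (3 x1^2 + a) / (2 y1)
s = (3*4^2 + 4) / (2*2) mod 7 = 6
x3 = s^2 - 2 x1 mod 7 = 6^2 - 2*4 = 0
y3 = s (x1 - x3) - y1 mod 7 = 6 * (4 - 0) - 2 = 1

2P = (0, 1)


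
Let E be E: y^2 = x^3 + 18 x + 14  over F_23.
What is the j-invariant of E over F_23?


Delta = -16(4 a^3 + 27 b^2) mod 23 = 10
-1728 * (4 a)^3 = -1728 * (4*18)^3 mod 23 = 11
j = 11 * 10^(-1) mod 23 = 8

j = 8 (mod 23)


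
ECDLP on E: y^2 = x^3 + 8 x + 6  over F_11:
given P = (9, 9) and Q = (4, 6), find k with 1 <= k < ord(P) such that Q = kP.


Enumerate multiples of P until we hit Q = (4, 6):
  1P = (9, 9)
  2P = (7, 3)
  3P = (4, 6)
Match found at i = 3.

k = 3


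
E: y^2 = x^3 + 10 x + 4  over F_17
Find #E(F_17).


For each x in F_17, count y with y^2 = x^3 + 10 x + 4 mod 17:
  x = 0: RHS = 4, y in [2, 15]  -> 2 point(s)
  x = 1: RHS = 15, y in [7, 10]  -> 2 point(s)
  x = 2: RHS = 15, y in [7, 10]  -> 2 point(s)
  x = 5: RHS = 9, y in [3, 14]  -> 2 point(s)
  x = 6: RHS = 8, y in [5, 12]  -> 2 point(s)
  x = 7: RHS = 9, y in [3, 14]  -> 2 point(s)
  x = 8: RHS = 1, y in [1, 16]  -> 2 point(s)
  x = 10: RHS = 16, y in [4, 13]  -> 2 point(s)
  x = 11: RHS = 0, y in [0]  -> 1 point(s)
  x = 12: RHS = 16, y in [4, 13]  -> 2 point(s)
  x = 13: RHS = 2, y in [6, 11]  -> 2 point(s)
  x = 14: RHS = 15, y in [7, 10]  -> 2 point(s)
Affine points: 23. Add the point at infinity: total = 24.

#E(F_17) = 24


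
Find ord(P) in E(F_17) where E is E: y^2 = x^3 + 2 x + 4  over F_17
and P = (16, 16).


Compute successive multiples of P until we hit O:
  1P = (16, 16)
  2P = (4, 5)
  3P = (10, 15)
  4P = (0, 15)
  5P = (2, 4)
  6P = (15, 14)
  7P = (7, 2)
  8P = (13, 0)
  ... (continuing to 16P)
  16P = O

ord(P) = 16


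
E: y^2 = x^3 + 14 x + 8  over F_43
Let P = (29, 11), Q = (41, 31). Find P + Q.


P != Q, so use the chord formula.
s = (y2 - y1) / (x2 - x1) = (20) / (12) mod 43 = 16
x3 = s^2 - x1 - x2 mod 43 = 16^2 - 29 - 41 = 14
y3 = s (x1 - x3) - y1 mod 43 = 16 * (29 - 14) - 11 = 14

P + Q = (14, 14)


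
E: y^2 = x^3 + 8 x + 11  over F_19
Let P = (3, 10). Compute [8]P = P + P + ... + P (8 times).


k = 8 = 1000_2 (binary, LSB first: 0001)
Double-and-add from P = (3, 10):
  bit 0 = 0: acc unchanged = O
  bit 1 = 0: acc unchanged = O
  bit 2 = 0: acc unchanged = O
  bit 3 = 1: acc = O + (3, 9) = (3, 9)

8P = (3, 9)


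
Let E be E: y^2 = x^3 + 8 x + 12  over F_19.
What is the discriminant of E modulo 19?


4 a^3 + 27 b^2 = 4*8^3 + 27*12^2 = 2048 + 3888 = 5936
Delta = -16 * (5936) = -94976
Delta mod 19 = 5

Delta = 5 (mod 19)


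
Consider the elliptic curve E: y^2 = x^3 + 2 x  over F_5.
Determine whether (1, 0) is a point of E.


Check whether y^2 = x^3 + 2 x + 0 (mod 5) for (x, y) = (1, 0).
LHS: y^2 = 0^2 mod 5 = 0
RHS: x^3 + 2 x + 0 = 1^3 + 2*1 + 0 mod 5 = 3
LHS != RHS

No, not on the curve


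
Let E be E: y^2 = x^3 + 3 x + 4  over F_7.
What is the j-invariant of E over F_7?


Delta = -16(4 a^3 + 27 b^2) mod 7 = 5
-1728 * (4 a)^3 = -1728 * (4*3)^3 mod 7 = 6
j = 6 * 5^(-1) mod 7 = 4

j = 4 (mod 7)


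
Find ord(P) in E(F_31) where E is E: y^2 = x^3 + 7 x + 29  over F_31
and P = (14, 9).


Compute successive multiples of P until we hit O:
  1P = (14, 9)
  2P = (10, 13)
  3P = (8, 16)
  4P = (25, 9)
  5P = (23, 22)
  6P = (29, 21)
  7P = (6, 16)
  8P = (20, 4)
  ... (continuing to 29P)
  29P = O

ord(P) = 29


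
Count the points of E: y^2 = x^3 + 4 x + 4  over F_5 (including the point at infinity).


For each x in F_5, count y with y^2 = x^3 + 4 x + 4 mod 5:
  x = 0: RHS = 4, y in [2, 3]  -> 2 point(s)
  x = 1: RHS = 4, y in [2, 3]  -> 2 point(s)
  x = 2: RHS = 0, y in [0]  -> 1 point(s)
  x = 4: RHS = 4, y in [2, 3]  -> 2 point(s)
Affine points: 7. Add the point at infinity: total = 8.

#E(F_5) = 8


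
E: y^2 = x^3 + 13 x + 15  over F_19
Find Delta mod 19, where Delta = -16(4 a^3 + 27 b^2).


4 a^3 + 27 b^2 = 4*13^3 + 27*15^2 = 8788 + 6075 = 14863
Delta = -16 * (14863) = -237808
Delta mod 19 = 15

Delta = 15 (mod 19)


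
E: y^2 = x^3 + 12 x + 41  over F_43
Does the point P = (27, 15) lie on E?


Check whether y^2 = x^3 + 12 x + 41 (mod 43) for (x, y) = (27, 15).
LHS: y^2 = 15^2 mod 43 = 10
RHS: x^3 + 12 x + 41 = 27^3 + 12*27 + 41 mod 43 = 10
LHS = RHS

Yes, on the curve


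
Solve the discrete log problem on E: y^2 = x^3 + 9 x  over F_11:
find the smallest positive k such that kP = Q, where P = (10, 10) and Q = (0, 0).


Enumerate multiples of P until we hit Q = (0, 0):
  1P = (10, 10)
  2P = (5, 4)
  3P = (8, 10)
  4P = (4, 1)
  5P = (2, 2)
  6P = (0, 0)
Match found at i = 6.

k = 6


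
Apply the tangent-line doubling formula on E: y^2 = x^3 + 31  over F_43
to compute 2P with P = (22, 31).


Doubling: s = (3 x1^2 + a) / (2 y1)
s = (3*22^2 + 0) / (2*31) mod 43 = 4
x3 = s^2 - 2 x1 mod 43 = 4^2 - 2*22 = 15
y3 = s (x1 - x3) - y1 mod 43 = 4 * (22 - 15) - 31 = 40

2P = (15, 40)


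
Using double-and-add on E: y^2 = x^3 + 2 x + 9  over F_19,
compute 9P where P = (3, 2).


k = 9 = 1001_2 (binary, LSB first: 1001)
Double-and-add from P = (3, 2):
  bit 0 = 1: acc = O + (3, 2) = (3, 2)
  bit 1 = 0: acc unchanged = (3, 2)
  bit 2 = 0: acc unchanged = (3, 2)
  bit 3 = 1: acc = (3, 2) + (18, 5) = (14, 11)

9P = (14, 11)


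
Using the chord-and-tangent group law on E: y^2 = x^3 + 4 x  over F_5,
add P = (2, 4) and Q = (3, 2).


P != Q, so use the chord formula.
s = (y2 - y1) / (x2 - x1) = (3) / (1) mod 5 = 3
x3 = s^2 - x1 - x2 mod 5 = 3^2 - 2 - 3 = 4
y3 = s (x1 - x3) - y1 mod 5 = 3 * (2 - 4) - 4 = 0

P + Q = (4, 0)


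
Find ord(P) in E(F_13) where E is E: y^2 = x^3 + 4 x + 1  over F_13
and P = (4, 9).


Compute successive multiples of P until we hit O:
  1P = (4, 9)
  2P = (5, 4)
  3P = (3, 12)
  4P = (2, 11)
  5P = (8, 8)
  6P = (10, 12)
  7P = (9, 8)
  8P = (12, 3)
  ... (continuing to 19P)
  19P = O

ord(P) = 19


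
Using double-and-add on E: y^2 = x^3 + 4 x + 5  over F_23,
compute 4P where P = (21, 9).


k = 4 = 100_2 (binary, LSB first: 001)
Double-and-add from P = (21, 9):
  bit 0 = 0: acc unchanged = O
  bit 1 = 0: acc unchanged = O
  bit 2 = 1: acc = O + (15, 17) = (15, 17)

4P = (15, 17)


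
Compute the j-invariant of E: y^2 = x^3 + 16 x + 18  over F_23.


Delta = -16(4 a^3 + 27 b^2) mod 23 = 20
-1728 * (4 a)^3 = -1728 * (4*16)^3 mod 23 = 7
j = 7 * 20^(-1) mod 23 = 13

j = 13 (mod 23)


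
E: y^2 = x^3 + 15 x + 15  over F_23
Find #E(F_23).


For each x in F_23, count y with y^2 = x^3 + 15 x + 15 mod 23:
  x = 1: RHS = 8, y in [10, 13]  -> 2 point(s)
  x = 3: RHS = 18, y in [8, 15]  -> 2 point(s)
  x = 4: RHS = 1, y in [1, 22]  -> 2 point(s)
  x = 5: RHS = 8, y in [10, 13]  -> 2 point(s)
  x = 7: RHS = 3, y in [7, 16]  -> 2 point(s)
  x = 8: RHS = 3, y in [7, 16]  -> 2 point(s)
  x = 11: RHS = 16, y in [4, 19]  -> 2 point(s)
  x = 14: RHS = 2, y in [5, 18]  -> 2 point(s)
  x = 15: RHS = 4, y in [2, 21]  -> 2 point(s)
  x = 16: RHS = 4, y in [2, 21]  -> 2 point(s)
  x = 17: RHS = 8, y in [10, 13]  -> 2 point(s)
  x = 19: RHS = 6, y in [11, 12]  -> 2 point(s)
  x = 20: RHS = 12, y in [9, 14]  -> 2 point(s)
  x = 21: RHS = 0, y in [0]  -> 1 point(s)
Affine points: 27. Add the point at infinity: total = 28.

#E(F_23) = 28


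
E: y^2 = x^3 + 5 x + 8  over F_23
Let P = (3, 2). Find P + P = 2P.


Doubling: s = (3 x1^2 + a) / (2 y1)
s = (3*3^2 + 5) / (2*2) mod 23 = 8
x3 = s^2 - 2 x1 mod 23 = 8^2 - 2*3 = 12
y3 = s (x1 - x3) - y1 mod 23 = 8 * (3 - 12) - 2 = 18

2P = (12, 18)


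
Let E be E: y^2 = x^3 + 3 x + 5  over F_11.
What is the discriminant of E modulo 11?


4 a^3 + 27 b^2 = 4*3^3 + 27*5^2 = 108 + 675 = 783
Delta = -16 * (783) = -12528
Delta mod 11 = 1

Delta = 1 (mod 11)


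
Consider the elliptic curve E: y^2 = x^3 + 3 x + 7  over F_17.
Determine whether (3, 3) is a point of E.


Check whether y^2 = x^3 + 3 x + 7 (mod 17) for (x, y) = (3, 3).
LHS: y^2 = 3^2 mod 17 = 9
RHS: x^3 + 3 x + 7 = 3^3 + 3*3 + 7 mod 17 = 9
LHS = RHS

Yes, on the curve


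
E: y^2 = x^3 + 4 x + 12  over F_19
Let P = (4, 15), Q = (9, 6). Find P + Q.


P != Q, so use the chord formula.
s = (y2 - y1) / (x2 - x1) = (10) / (5) mod 19 = 2
x3 = s^2 - x1 - x2 mod 19 = 2^2 - 4 - 9 = 10
y3 = s (x1 - x3) - y1 mod 19 = 2 * (4 - 10) - 15 = 11

P + Q = (10, 11)


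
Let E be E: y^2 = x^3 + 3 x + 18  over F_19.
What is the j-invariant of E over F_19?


Delta = -16(4 a^3 + 27 b^2) mod 19 = 6
-1728 * (4 a)^3 = -1728 * (4*3)^3 mod 19 = 18
j = 18 * 6^(-1) mod 19 = 3

j = 3 (mod 19)


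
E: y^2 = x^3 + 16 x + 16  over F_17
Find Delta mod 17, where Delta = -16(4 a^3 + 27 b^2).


4 a^3 + 27 b^2 = 4*16^3 + 27*16^2 = 16384 + 6912 = 23296
Delta = -16 * (23296) = -372736
Delta mod 17 = 6

Delta = 6 (mod 17)


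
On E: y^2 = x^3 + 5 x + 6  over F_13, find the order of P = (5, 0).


Compute successive multiples of P until we hit O:
  1P = (5, 0)
  2P = O

ord(P) = 2


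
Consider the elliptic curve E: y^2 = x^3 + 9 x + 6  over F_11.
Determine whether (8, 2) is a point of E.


Check whether y^2 = x^3 + 9 x + 6 (mod 11) for (x, y) = (8, 2).
LHS: y^2 = 2^2 mod 11 = 4
RHS: x^3 + 9 x + 6 = 8^3 + 9*8 + 6 mod 11 = 7
LHS != RHS

No, not on the curve


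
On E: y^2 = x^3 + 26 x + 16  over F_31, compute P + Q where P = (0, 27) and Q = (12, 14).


P != Q, so use the chord formula.
s = (y2 - y1) / (x2 - x1) = (18) / (12) mod 31 = 17
x3 = s^2 - x1 - x2 mod 31 = 17^2 - 0 - 12 = 29
y3 = s (x1 - x3) - y1 mod 31 = 17 * (0 - 29) - 27 = 7

P + Q = (29, 7)


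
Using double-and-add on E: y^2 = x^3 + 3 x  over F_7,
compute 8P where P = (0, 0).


k = 8 = 1000_2 (binary, LSB first: 0001)
Double-and-add from P = (0, 0):
  bit 0 = 0: acc unchanged = O
  bit 1 = 0: acc unchanged = O
  bit 2 = 0: acc unchanged = O
  bit 3 = 1: acc = O + O = O

8P = O


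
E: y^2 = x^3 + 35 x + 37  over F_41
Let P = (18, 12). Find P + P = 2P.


Doubling: s = (3 x1^2 + a) / (2 y1)
s = (3*18^2 + 35) / (2*12) mod 41 = 30
x3 = s^2 - 2 x1 mod 41 = 30^2 - 2*18 = 3
y3 = s (x1 - x3) - y1 mod 41 = 30 * (18 - 3) - 12 = 28

2P = (3, 28)


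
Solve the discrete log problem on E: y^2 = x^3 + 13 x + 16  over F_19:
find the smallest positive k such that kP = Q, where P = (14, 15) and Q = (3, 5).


Enumerate multiples of P until we hit Q = (3, 5):
  1P = (14, 15)
  2P = (17, 18)
  3P = (8, 10)
  4P = (13, 8)
  5P = (3, 5)
Match found at i = 5.

k = 5


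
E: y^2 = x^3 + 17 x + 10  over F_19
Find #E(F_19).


For each x in F_19, count y with y^2 = x^3 + 17 x + 10 mod 19:
  x = 1: RHS = 9, y in [3, 16]  -> 2 point(s)
  x = 4: RHS = 9, y in [3, 16]  -> 2 point(s)
  x = 5: RHS = 11, y in [7, 12]  -> 2 point(s)
  x = 6: RHS = 5, y in [9, 10]  -> 2 point(s)
  x = 7: RHS = 16, y in [4, 15]  -> 2 point(s)
  x = 12: RHS = 4, y in [2, 17]  -> 2 point(s)
  x = 14: RHS = 9, y in [3, 16]  -> 2 point(s)
  x = 15: RHS = 11, y in [7, 12]  -> 2 point(s)
  x = 17: RHS = 6, y in [5, 14]  -> 2 point(s)
  x = 18: RHS = 11, y in [7, 12]  -> 2 point(s)
Affine points: 20. Add the point at infinity: total = 21.

#E(F_19) = 21


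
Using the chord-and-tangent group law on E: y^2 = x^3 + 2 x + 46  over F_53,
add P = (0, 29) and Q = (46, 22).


P != Q, so use the chord formula.
s = (y2 - y1) / (x2 - x1) = (46) / (46) mod 53 = 1
x3 = s^2 - x1 - x2 mod 53 = 1^2 - 0 - 46 = 8
y3 = s (x1 - x3) - y1 mod 53 = 1 * (0 - 8) - 29 = 16

P + Q = (8, 16)


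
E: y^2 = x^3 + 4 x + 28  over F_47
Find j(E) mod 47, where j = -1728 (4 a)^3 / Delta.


Delta = -16(4 a^3 + 27 b^2) mod 47 = 34
-1728 * (4 a)^3 = -1728 * (4*4)^3 mod 47 = 30
j = 30 * 34^(-1) mod 47 = 23

j = 23 (mod 47)


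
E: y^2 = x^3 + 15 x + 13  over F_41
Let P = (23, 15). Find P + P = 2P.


Doubling: s = (3 x1^2 + a) / (2 y1)
s = (3*23^2 + 15) / (2*15) mod 41 = 37
x3 = s^2 - 2 x1 mod 41 = 37^2 - 2*23 = 11
y3 = s (x1 - x3) - y1 mod 41 = 37 * (23 - 11) - 15 = 19

2P = (11, 19)


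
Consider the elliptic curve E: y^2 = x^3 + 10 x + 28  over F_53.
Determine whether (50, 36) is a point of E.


Check whether y^2 = x^3 + 10 x + 28 (mod 53) for (x, y) = (50, 36).
LHS: y^2 = 36^2 mod 53 = 24
RHS: x^3 + 10 x + 28 = 50^3 + 10*50 + 28 mod 53 = 24
LHS = RHS

Yes, on the curve


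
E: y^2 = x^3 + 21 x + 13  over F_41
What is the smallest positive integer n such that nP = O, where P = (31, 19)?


Compute successive multiples of P until we hit O:
  1P = (31, 19)
  2P = (30, 38)
  3P = (13, 8)
  4P = (18, 14)
  5P = (38, 13)
  6P = (38, 28)
  7P = (18, 27)
  8P = (13, 33)
  ... (continuing to 11P)
  11P = O

ord(P) = 11


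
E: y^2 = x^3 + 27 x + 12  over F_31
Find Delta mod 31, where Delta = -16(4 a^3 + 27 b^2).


4 a^3 + 27 b^2 = 4*27^3 + 27*12^2 = 78732 + 3888 = 82620
Delta = -16 * (82620) = -1321920
Delta mod 31 = 13

Delta = 13 (mod 31)


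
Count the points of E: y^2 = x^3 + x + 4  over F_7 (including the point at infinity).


For each x in F_7, count y with y^2 = x^3 + 1 x + 4 mod 7:
  x = 0: RHS = 4, y in [2, 5]  -> 2 point(s)
  x = 2: RHS = 0, y in [0]  -> 1 point(s)
  x = 4: RHS = 2, y in [3, 4]  -> 2 point(s)
  x = 5: RHS = 1, y in [1, 6]  -> 2 point(s)
  x = 6: RHS = 2, y in [3, 4]  -> 2 point(s)
Affine points: 9. Add the point at infinity: total = 10.

#E(F_7) = 10


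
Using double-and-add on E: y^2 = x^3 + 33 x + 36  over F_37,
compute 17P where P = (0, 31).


k = 17 = 10001_2 (binary, LSB first: 10001)
Double-and-add from P = (0, 31):
  bit 0 = 1: acc = O + (0, 31) = (0, 31)
  bit 1 = 0: acc unchanged = (0, 31)
  bit 2 = 0: acc unchanged = (0, 31)
  bit 3 = 0: acc unchanged = (0, 31)
  bit 4 = 1: acc = (0, 31) + (25, 24) = (9, 10)

17P = (9, 10)


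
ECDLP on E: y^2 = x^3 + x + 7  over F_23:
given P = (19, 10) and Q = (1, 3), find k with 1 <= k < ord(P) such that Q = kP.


Enumerate multiples of P until we hit Q = (1, 3):
  1P = (19, 10)
  2P = (9, 3)
  3P = (4, 12)
  4P = (13, 3)
  5P = (16, 5)
  6P = (1, 20)
  7P = (7, 14)
  8P = (15, 4)
  9P = (20, 0)
  10P = (15, 19)
  11P = (7, 9)
  12P = (1, 3)
Match found at i = 12.

k = 12


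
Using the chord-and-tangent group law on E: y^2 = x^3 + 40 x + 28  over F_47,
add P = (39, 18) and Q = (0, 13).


P != Q, so use the chord formula.
s = (y2 - y1) / (x2 - x1) = (42) / (8) mod 47 = 17
x3 = s^2 - x1 - x2 mod 47 = 17^2 - 39 - 0 = 15
y3 = s (x1 - x3) - y1 mod 47 = 17 * (39 - 15) - 18 = 14

P + Q = (15, 14)


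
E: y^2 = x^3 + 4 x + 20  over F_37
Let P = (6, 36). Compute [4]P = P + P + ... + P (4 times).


k = 4 = 100_2 (binary, LSB first: 001)
Double-and-add from P = (6, 36):
  bit 0 = 0: acc unchanged = O
  bit 1 = 0: acc unchanged = O
  bit 2 = 1: acc = O + (8, 3) = (8, 3)

4P = (8, 3)


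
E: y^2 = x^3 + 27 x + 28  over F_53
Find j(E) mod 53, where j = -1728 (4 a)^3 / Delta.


Delta = -16(4 a^3 + 27 b^2) mod 53 = 27
-1728 * (4 a)^3 = -1728 * (4*27)^3 mod 53 = 9
j = 9 * 27^(-1) mod 53 = 18

j = 18 (mod 53)


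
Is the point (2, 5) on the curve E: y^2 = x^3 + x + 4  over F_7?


Check whether y^2 = x^3 + 1 x + 4 (mod 7) for (x, y) = (2, 5).
LHS: y^2 = 5^2 mod 7 = 4
RHS: x^3 + 1 x + 4 = 2^3 + 1*2 + 4 mod 7 = 0
LHS != RHS

No, not on the curve


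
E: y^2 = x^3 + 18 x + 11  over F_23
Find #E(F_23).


For each x in F_23, count y with y^2 = x^3 + 18 x + 11 mod 23:
  x = 2: RHS = 9, y in [3, 20]  -> 2 point(s)
  x = 3: RHS = 0, y in [0]  -> 1 point(s)
  x = 4: RHS = 9, y in [3, 20]  -> 2 point(s)
  x = 6: RHS = 13, y in [6, 17]  -> 2 point(s)
  x = 8: RHS = 0, y in [0]  -> 1 point(s)
  x = 10: RHS = 18, y in [8, 15]  -> 2 point(s)
  x = 12: RHS = 0, y in [0]  -> 1 point(s)
  x = 13: RHS = 4, y in [2, 21]  -> 2 point(s)
  x = 16: RHS = 2, y in [5, 18]  -> 2 point(s)
  x = 17: RHS = 9, y in [3, 20]  -> 2 point(s)
  x = 18: RHS = 3, y in [7, 16]  -> 2 point(s)
  x = 19: RHS = 13, y in [6, 17]  -> 2 point(s)
  x = 21: RHS = 13, y in [6, 17]  -> 2 point(s)
Affine points: 23. Add the point at infinity: total = 24.

#E(F_23) = 24


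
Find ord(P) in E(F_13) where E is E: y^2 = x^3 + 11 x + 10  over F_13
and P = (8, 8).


Compute successive multiples of P until we hit O:
  1P = (8, 8)
  2P = (7, 12)
  3P = (1, 3)
  4P = (0, 7)
  5P = (4, 12)
  6P = (2, 12)
  7P = (2, 1)
  8P = (4, 1)
  ... (continuing to 13P)
  13P = O

ord(P) = 13


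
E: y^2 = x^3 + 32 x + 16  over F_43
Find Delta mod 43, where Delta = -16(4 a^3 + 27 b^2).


4 a^3 + 27 b^2 = 4*32^3 + 27*16^2 = 131072 + 6912 = 137984
Delta = -16 * (137984) = -2207744
Delta mod 43 = 5

Delta = 5 (mod 43)


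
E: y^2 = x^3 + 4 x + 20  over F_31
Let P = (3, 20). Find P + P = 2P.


Doubling: s = (3 x1^2 + a) / (2 y1)
s = (3*3^2 + 4) / (2*20) mod 31 = 0
x3 = s^2 - 2 x1 mod 31 = 0^2 - 2*3 = 25
y3 = s (x1 - x3) - y1 mod 31 = 0 * (3 - 25) - 20 = 11

2P = (25, 11)


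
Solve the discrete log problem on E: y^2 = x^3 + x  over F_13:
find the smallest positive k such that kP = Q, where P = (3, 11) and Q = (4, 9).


Enumerate multiples of P until we hit Q = (4, 9):
  1P = (3, 11)
  2P = (4, 9)
Match found at i = 2.

k = 2


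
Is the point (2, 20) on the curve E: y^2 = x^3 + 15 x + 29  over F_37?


Check whether y^2 = x^3 + 15 x + 29 (mod 37) for (x, y) = (2, 20).
LHS: y^2 = 20^2 mod 37 = 30
RHS: x^3 + 15 x + 29 = 2^3 + 15*2 + 29 mod 37 = 30
LHS = RHS

Yes, on the curve


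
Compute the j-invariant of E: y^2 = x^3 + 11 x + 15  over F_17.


Delta = -16(4 a^3 + 27 b^2) mod 17 = 9
-1728 * (4 a)^3 = -1728 * (4*11)^3 mod 17 = 16
j = 16 * 9^(-1) mod 17 = 15

j = 15 (mod 17)


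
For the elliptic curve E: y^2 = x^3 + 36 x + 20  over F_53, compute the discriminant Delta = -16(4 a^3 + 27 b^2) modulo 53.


4 a^3 + 27 b^2 = 4*36^3 + 27*20^2 = 186624 + 10800 = 197424
Delta = -16 * (197424) = -3158784
Delta mod 53 = 16

Delta = 16 (mod 53)


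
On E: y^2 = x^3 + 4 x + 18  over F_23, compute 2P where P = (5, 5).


Doubling: s = (3 x1^2 + a) / (2 y1)
s = (3*5^2 + 4) / (2*5) mod 23 = 1
x3 = s^2 - 2 x1 mod 23 = 1^2 - 2*5 = 14
y3 = s (x1 - x3) - y1 mod 23 = 1 * (5 - 14) - 5 = 9

2P = (14, 9)


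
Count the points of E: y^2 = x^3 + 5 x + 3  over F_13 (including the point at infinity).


For each x in F_13, count y with y^2 = x^3 + 5 x + 3 mod 13:
  x = 0: RHS = 3, y in [4, 9]  -> 2 point(s)
  x = 1: RHS = 9, y in [3, 10]  -> 2 point(s)
  x = 4: RHS = 9, y in [3, 10]  -> 2 point(s)
  x = 5: RHS = 10, y in [6, 7]  -> 2 point(s)
  x = 7: RHS = 4, y in [2, 11]  -> 2 point(s)
  x = 8: RHS = 9, y in [3, 10]  -> 2 point(s)
  x = 9: RHS = 10, y in [6, 7]  -> 2 point(s)
  x = 10: RHS = 0, y in [0]  -> 1 point(s)
  x = 12: RHS = 10, y in [6, 7]  -> 2 point(s)
Affine points: 17. Add the point at infinity: total = 18.

#E(F_13) = 18


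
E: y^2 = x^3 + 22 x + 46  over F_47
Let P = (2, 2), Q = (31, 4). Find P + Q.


P != Q, so use the chord formula.
s = (y2 - y1) / (x2 - x1) = (2) / (29) mod 47 = 26
x3 = s^2 - x1 - x2 mod 47 = 26^2 - 2 - 31 = 32
y3 = s (x1 - x3) - y1 mod 47 = 26 * (2 - 32) - 2 = 17

P + Q = (32, 17)


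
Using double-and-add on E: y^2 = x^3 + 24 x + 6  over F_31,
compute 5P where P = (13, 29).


k = 5 = 101_2 (binary, LSB first: 101)
Double-and-add from P = (13, 29):
  bit 0 = 1: acc = O + (13, 29) = (13, 29)
  bit 1 = 0: acc unchanged = (13, 29)
  bit 2 = 1: acc = (13, 29) + (6, 5) = (13, 2)

5P = (13, 2)


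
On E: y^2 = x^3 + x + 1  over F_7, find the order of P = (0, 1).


Compute successive multiples of P until we hit O:
  1P = (0, 1)
  2P = (2, 5)
  3P = (2, 2)
  4P = (0, 6)
  5P = O

ord(P) = 5


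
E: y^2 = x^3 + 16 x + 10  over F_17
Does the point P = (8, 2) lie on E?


Check whether y^2 = x^3 + 16 x + 10 (mod 17) for (x, y) = (8, 2).
LHS: y^2 = 2^2 mod 17 = 4
RHS: x^3 + 16 x + 10 = 8^3 + 16*8 + 10 mod 17 = 4
LHS = RHS

Yes, on the curve


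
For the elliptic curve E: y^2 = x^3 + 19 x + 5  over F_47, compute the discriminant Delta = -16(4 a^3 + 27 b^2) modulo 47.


4 a^3 + 27 b^2 = 4*19^3 + 27*5^2 = 27436 + 675 = 28111
Delta = -16 * (28111) = -449776
Delta mod 47 = 14

Delta = 14 (mod 47)


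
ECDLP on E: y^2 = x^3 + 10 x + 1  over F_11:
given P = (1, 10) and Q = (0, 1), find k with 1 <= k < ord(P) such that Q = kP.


Enumerate multiples of P until we hit Q = (0, 1):
  1P = (1, 10)
  2P = (10, 10)
  3P = (0, 1)
Match found at i = 3.

k = 3


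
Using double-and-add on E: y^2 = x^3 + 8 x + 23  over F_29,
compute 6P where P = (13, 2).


k = 6 = 110_2 (binary, LSB first: 011)
Double-and-add from P = (13, 2):
  bit 0 = 0: acc unchanged = O
  bit 1 = 1: acc = O + (26, 28) = (26, 28)
  bit 2 = 1: acc = (26, 28) + (15, 26) = (12, 22)

6P = (12, 22)


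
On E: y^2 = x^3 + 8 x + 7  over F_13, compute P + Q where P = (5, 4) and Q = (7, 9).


P != Q, so use the chord formula.
s = (y2 - y1) / (x2 - x1) = (5) / (2) mod 13 = 9
x3 = s^2 - x1 - x2 mod 13 = 9^2 - 5 - 7 = 4
y3 = s (x1 - x3) - y1 mod 13 = 9 * (5 - 4) - 4 = 5

P + Q = (4, 5)


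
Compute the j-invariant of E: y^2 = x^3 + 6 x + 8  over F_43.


Delta = -16(4 a^3 + 27 b^2) mod 43 = 23
-1728 * (4 a)^3 = -1728 * (4*6)^3 mod 43 = 4
j = 4 * 23^(-1) mod 43 = 17

j = 17 (mod 43)


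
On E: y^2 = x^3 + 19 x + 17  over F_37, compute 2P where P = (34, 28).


Doubling: s = (3 x1^2 + a) / (2 y1)
s = (3*34^2 + 19) / (2*28) mod 37 = 18
x3 = s^2 - 2 x1 mod 37 = 18^2 - 2*34 = 34
y3 = s (x1 - x3) - y1 mod 37 = 18 * (34 - 34) - 28 = 9

2P = (34, 9)


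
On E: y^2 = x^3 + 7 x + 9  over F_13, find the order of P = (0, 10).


Compute successive multiples of P until we hit O:
  1P = (0, 10)
  2P = (1, 2)
  3P = (11, 0)
  4P = (1, 11)
  5P = (0, 3)
  6P = O

ord(P) = 6


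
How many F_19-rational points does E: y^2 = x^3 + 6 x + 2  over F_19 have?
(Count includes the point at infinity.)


For each x in F_19, count y with y^2 = x^3 + 6 x + 2 mod 19:
  x = 1: RHS = 9, y in [3, 16]  -> 2 point(s)
  x = 3: RHS = 9, y in [3, 16]  -> 2 point(s)
  x = 5: RHS = 5, y in [9, 10]  -> 2 point(s)
  x = 6: RHS = 7, y in [8, 11]  -> 2 point(s)
  x = 7: RHS = 7, y in [8, 11]  -> 2 point(s)
  x = 8: RHS = 11, y in [7, 12]  -> 2 point(s)
  x = 9: RHS = 6, y in [5, 14]  -> 2 point(s)
  x = 10: RHS = 17, y in [6, 13]  -> 2 point(s)
  x = 12: RHS = 16, y in [4, 15]  -> 2 point(s)
  x = 13: RHS = 16, y in [4, 15]  -> 2 point(s)
  x = 15: RHS = 9, y in [3, 16]  -> 2 point(s)
  x = 17: RHS = 1, y in [1, 18]  -> 2 point(s)
Affine points: 24. Add the point at infinity: total = 25.

#E(F_19) = 25


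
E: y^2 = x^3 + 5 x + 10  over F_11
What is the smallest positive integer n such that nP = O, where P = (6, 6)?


Compute successive multiples of P until we hit O:
  1P = (6, 6)
  2P = (8, 10)
  3P = (1, 4)
  4P = (9, 6)
  5P = (7, 5)
  6P = (10, 9)
  7P = (10, 2)
  8P = (7, 6)
  ... (continuing to 13P)
  13P = O

ord(P) = 13


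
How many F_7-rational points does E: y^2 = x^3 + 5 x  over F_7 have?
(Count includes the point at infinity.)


For each x in F_7, count y with y^2 = x^3 + 5 x + 0 mod 7:
  x = 0: RHS = 0, y in [0]  -> 1 point(s)
  x = 2: RHS = 4, y in [2, 5]  -> 2 point(s)
  x = 3: RHS = 0, y in [0]  -> 1 point(s)
  x = 4: RHS = 0, y in [0]  -> 1 point(s)
  x = 6: RHS = 1, y in [1, 6]  -> 2 point(s)
Affine points: 7. Add the point at infinity: total = 8.

#E(F_7) = 8


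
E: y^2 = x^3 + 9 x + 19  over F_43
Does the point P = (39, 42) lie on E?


Check whether y^2 = x^3 + 9 x + 19 (mod 43) for (x, y) = (39, 42).
LHS: y^2 = 42^2 mod 43 = 1
RHS: x^3 + 9 x + 19 = 39^3 + 9*39 + 19 mod 43 = 5
LHS != RHS

No, not on the curve


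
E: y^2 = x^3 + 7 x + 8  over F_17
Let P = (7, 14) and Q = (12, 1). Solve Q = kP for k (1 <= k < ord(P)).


Enumerate multiples of P until we hit Q = (12, 1):
  1P = (7, 14)
  2P = (12, 1)
Match found at i = 2.

k = 2


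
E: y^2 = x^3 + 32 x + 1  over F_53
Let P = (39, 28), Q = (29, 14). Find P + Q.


P != Q, so use the chord formula.
s = (y2 - y1) / (x2 - x1) = (39) / (43) mod 53 = 12
x3 = s^2 - x1 - x2 mod 53 = 12^2 - 39 - 29 = 23
y3 = s (x1 - x3) - y1 mod 53 = 12 * (39 - 23) - 28 = 5

P + Q = (23, 5)


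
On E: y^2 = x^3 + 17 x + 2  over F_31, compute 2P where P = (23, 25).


Doubling: s = (3 x1^2 + a) / (2 y1)
s = (3*23^2 + 17) / (2*25) mod 31 = 11
x3 = s^2 - 2 x1 mod 31 = 11^2 - 2*23 = 13
y3 = s (x1 - x3) - y1 mod 31 = 11 * (23 - 13) - 25 = 23

2P = (13, 23)


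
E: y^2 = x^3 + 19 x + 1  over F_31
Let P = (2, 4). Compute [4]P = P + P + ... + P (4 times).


k = 4 = 100_2 (binary, LSB first: 001)
Double-and-add from P = (2, 4):
  bit 0 = 0: acc unchanged = O
  bit 1 = 0: acc unchanged = O
  bit 2 = 1: acc = O + (5, 29) = (5, 29)

4P = (5, 29)


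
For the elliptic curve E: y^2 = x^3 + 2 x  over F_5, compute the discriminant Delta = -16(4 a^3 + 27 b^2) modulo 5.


4 a^3 + 27 b^2 = 4*2^3 + 27*0^2 = 32 + 0 = 32
Delta = -16 * (32) = -512
Delta mod 5 = 3

Delta = 3 (mod 5)


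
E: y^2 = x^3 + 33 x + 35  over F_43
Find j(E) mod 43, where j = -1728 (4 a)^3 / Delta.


Delta = -16(4 a^3 + 27 b^2) mod 43 = 17
-1728 * (4 a)^3 = -1728 * (4*33)^3 mod 43 = 42
j = 42 * 17^(-1) mod 43 = 5

j = 5 (mod 43)


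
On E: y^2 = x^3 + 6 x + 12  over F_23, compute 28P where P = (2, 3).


k = 28 = 11100_2 (binary, LSB first: 00111)
Double-and-add from P = (2, 3):
  bit 0 = 0: acc unchanged = O
  bit 1 = 0: acc unchanged = O
  bit 2 = 1: acc = O + (19, 19) = (19, 19)
  bit 3 = 1: acc = (19, 19) + (9, 17) = (7, 11)
  bit 4 = 1: acc = (7, 11) + (0, 9) = (2, 20)

28P = (2, 20)


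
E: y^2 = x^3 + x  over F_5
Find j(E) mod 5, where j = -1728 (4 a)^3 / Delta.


Delta = -16(4 a^3 + 27 b^2) mod 5 = 1
-1728 * (4 a)^3 = -1728 * (4*1)^3 mod 5 = 3
j = 3 * 1^(-1) mod 5 = 3

j = 3 (mod 5)


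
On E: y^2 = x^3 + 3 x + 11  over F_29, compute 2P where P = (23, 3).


Doubling: s = (3 x1^2 + a) / (2 y1)
s = (3*23^2 + 3) / (2*3) mod 29 = 4
x3 = s^2 - 2 x1 mod 29 = 4^2 - 2*23 = 28
y3 = s (x1 - x3) - y1 mod 29 = 4 * (23 - 28) - 3 = 6

2P = (28, 6)


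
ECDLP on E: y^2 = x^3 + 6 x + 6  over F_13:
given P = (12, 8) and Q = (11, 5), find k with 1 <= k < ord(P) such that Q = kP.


Enumerate multiples of P until we hit Q = (11, 5):
  1P = (12, 8)
  2P = (11, 8)
  3P = (3, 5)
  4P = (1, 0)
  5P = (3, 8)
  6P = (11, 5)
Match found at i = 6.

k = 6


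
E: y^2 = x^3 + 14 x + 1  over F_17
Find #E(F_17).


For each x in F_17, count y with y^2 = x^3 + 14 x + 1 mod 17:
  x = 0: RHS = 1, y in [1, 16]  -> 2 point(s)
  x = 1: RHS = 16, y in [4, 13]  -> 2 point(s)
  x = 3: RHS = 2, y in [6, 11]  -> 2 point(s)
  x = 4: RHS = 2, y in [6, 11]  -> 2 point(s)
  x = 5: RHS = 9, y in [3, 14]  -> 2 point(s)
  x = 7: RHS = 0, y in [0]  -> 1 point(s)
  x = 8: RHS = 13, y in [8, 9]  -> 2 point(s)
  x = 10: RHS = 2, y in [6, 11]  -> 2 point(s)
  x = 13: RHS = 0, y in [0]  -> 1 point(s)
  x = 14: RHS = 0, y in [0]  -> 1 point(s)
  x = 15: RHS = 16, y in [4, 13]  -> 2 point(s)
Affine points: 19. Add the point at infinity: total = 20.

#E(F_17) = 20


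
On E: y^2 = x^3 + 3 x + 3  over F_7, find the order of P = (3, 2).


Compute successive multiples of P until we hit O:
  1P = (3, 2)
  2P = (3, 5)
  3P = O

ord(P) = 3


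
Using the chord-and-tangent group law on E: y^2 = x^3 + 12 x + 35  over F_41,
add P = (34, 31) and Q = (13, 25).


P != Q, so use the chord formula.
s = (y2 - y1) / (x2 - x1) = (35) / (20) mod 41 = 12
x3 = s^2 - x1 - x2 mod 41 = 12^2 - 34 - 13 = 15
y3 = s (x1 - x3) - y1 mod 41 = 12 * (34 - 15) - 31 = 33

P + Q = (15, 33)


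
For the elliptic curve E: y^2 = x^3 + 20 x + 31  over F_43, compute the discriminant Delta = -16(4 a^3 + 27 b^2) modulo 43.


4 a^3 + 27 b^2 = 4*20^3 + 27*31^2 = 32000 + 25947 = 57947
Delta = -16 * (57947) = -927152
Delta mod 43 = 14

Delta = 14 (mod 43)


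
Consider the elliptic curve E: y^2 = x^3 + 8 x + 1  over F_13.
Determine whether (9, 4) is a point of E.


Check whether y^2 = x^3 + 8 x + 1 (mod 13) for (x, y) = (9, 4).
LHS: y^2 = 4^2 mod 13 = 3
RHS: x^3 + 8 x + 1 = 9^3 + 8*9 + 1 mod 13 = 9
LHS != RHS

No, not on the curve


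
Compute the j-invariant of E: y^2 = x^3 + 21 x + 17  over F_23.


Delta = -16(4 a^3 + 27 b^2) mod 23 = 2
-1728 * (4 a)^3 = -1728 * (4*21)^3 mod 23 = 18
j = 18 * 2^(-1) mod 23 = 9

j = 9 (mod 23)


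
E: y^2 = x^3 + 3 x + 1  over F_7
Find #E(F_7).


For each x in F_7, count y with y^2 = x^3 + 3 x + 1 mod 7:
  x = 0: RHS = 1, y in [1, 6]  -> 2 point(s)
  x = 2: RHS = 1, y in [1, 6]  -> 2 point(s)
  x = 3: RHS = 2, y in [3, 4]  -> 2 point(s)
  x = 4: RHS = 0, y in [0]  -> 1 point(s)
  x = 5: RHS = 1, y in [1, 6]  -> 2 point(s)
  x = 6: RHS = 4, y in [2, 5]  -> 2 point(s)
Affine points: 11. Add the point at infinity: total = 12.

#E(F_7) = 12


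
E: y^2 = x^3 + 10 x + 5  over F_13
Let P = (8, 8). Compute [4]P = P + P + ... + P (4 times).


k = 4 = 100_2 (binary, LSB first: 001)
Double-and-add from P = (8, 8):
  bit 0 = 0: acc unchanged = O
  bit 1 = 0: acc unchanged = O
  bit 2 = 1: acc = O + (11, 9) = (11, 9)

4P = (11, 9)


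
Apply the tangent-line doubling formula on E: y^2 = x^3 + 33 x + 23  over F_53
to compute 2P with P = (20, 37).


Doubling: s = (3 x1^2 + a) / (2 y1)
s = (3*20^2 + 33) / (2*37) mod 53 = 36
x3 = s^2 - 2 x1 mod 53 = 36^2 - 2*20 = 37
y3 = s (x1 - x3) - y1 mod 53 = 36 * (20 - 37) - 37 = 40

2P = (37, 40)


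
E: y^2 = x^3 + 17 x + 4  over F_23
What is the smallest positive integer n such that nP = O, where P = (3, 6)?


Compute successive multiples of P until we hit O:
  1P = (3, 6)
  2P = (10, 22)
  3P = (11, 2)
  4P = (15, 0)
  5P = (11, 21)
  6P = (10, 1)
  7P = (3, 17)
  8P = O

ord(P) = 8


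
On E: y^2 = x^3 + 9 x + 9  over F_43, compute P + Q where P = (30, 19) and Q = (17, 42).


P != Q, so use the chord formula.
s = (y2 - y1) / (x2 - x1) = (23) / (30) mod 43 = 28
x3 = s^2 - x1 - x2 mod 43 = 28^2 - 30 - 17 = 6
y3 = s (x1 - x3) - y1 mod 43 = 28 * (30 - 6) - 19 = 8

P + Q = (6, 8)


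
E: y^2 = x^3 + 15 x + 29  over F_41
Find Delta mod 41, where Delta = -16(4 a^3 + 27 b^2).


4 a^3 + 27 b^2 = 4*15^3 + 27*29^2 = 13500 + 22707 = 36207
Delta = -16 * (36207) = -579312
Delta mod 41 = 18

Delta = 18 (mod 41)


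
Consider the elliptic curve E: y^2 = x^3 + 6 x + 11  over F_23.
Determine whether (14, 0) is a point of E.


Check whether y^2 = x^3 + 6 x + 11 (mod 23) for (x, y) = (14, 0).
LHS: y^2 = 0^2 mod 23 = 0
RHS: x^3 + 6 x + 11 = 14^3 + 6*14 + 11 mod 23 = 10
LHS != RHS

No, not on the curve


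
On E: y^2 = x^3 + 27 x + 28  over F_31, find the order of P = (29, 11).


Compute successive multiples of P until we hit O:
  1P = (29, 11)
  2P = (9, 16)
  3P = (26, 27)
  4P = (1, 5)
  5P = (5, 3)
  6P = (4, 18)
  7P = (14, 22)
  8P = (7, 8)
  ... (continuing to 22P)
  22P = O

ord(P) = 22


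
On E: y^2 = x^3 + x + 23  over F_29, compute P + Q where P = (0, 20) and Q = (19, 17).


P != Q, so use the chord formula.
s = (y2 - y1) / (x2 - x1) = (26) / (19) mod 29 = 9
x3 = s^2 - x1 - x2 mod 29 = 9^2 - 0 - 19 = 4
y3 = s (x1 - x3) - y1 mod 29 = 9 * (0 - 4) - 20 = 2

P + Q = (4, 2)


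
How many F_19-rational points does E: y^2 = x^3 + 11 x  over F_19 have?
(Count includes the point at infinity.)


For each x in F_19, count y with y^2 = x^3 + 11 x + 0 mod 19:
  x = 0: RHS = 0, y in [0]  -> 1 point(s)
  x = 2: RHS = 11, y in [7, 12]  -> 2 point(s)
  x = 5: RHS = 9, y in [3, 16]  -> 2 point(s)
  x = 6: RHS = 16, y in [4, 15]  -> 2 point(s)
  x = 8: RHS = 11, y in [7, 12]  -> 2 point(s)
  x = 9: RHS = 11, y in [7, 12]  -> 2 point(s)
  x = 12: RHS = 17, y in [6, 13]  -> 2 point(s)
  x = 15: RHS = 6, y in [5, 14]  -> 2 point(s)
  x = 16: RHS = 16, y in [4, 15]  -> 2 point(s)
  x = 18: RHS = 7, y in [8, 11]  -> 2 point(s)
Affine points: 19. Add the point at infinity: total = 20.

#E(F_19) = 20


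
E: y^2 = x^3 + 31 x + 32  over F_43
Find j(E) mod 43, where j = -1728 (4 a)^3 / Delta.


Delta = -16(4 a^3 + 27 b^2) mod 43 = 12
-1728 * (4 a)^3 = -1728 * (4*31)^3 mod 43 = 11
j = 11 * 12^(-1) mod 43 = 26

j = 26 (mod 43)


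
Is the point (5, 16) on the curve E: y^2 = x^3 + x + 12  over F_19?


Check whether y^2 = x^3 + 1 x + 12 (mod 19) for (x, y) = (5, 16).
LHS: y^2 = 16^2 mod 19 = 9
RHS: x^3 + 1 x + 12 = 5^3 + 1*5 + 12 mod 19 = 9
LHS = RHS

Yes, on the curve


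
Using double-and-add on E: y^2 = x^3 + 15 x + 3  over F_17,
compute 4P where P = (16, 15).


k = 4 = 100_2 (binary, LSB first: 001)
Double-and-add from P = (16, 15):
  bit 0 = 0: acc unchanged = O
  bit 1 = 0: acc unchanged = O
  bit 2 = 1: acc = O + (13, 7) = (13, 7)

4P = (13, 7)


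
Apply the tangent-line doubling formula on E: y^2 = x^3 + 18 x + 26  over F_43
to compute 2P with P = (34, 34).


Doubling: s = (3 x1^2 + a) / (2 y1)
s = (3*34^2 + 18) / (2*34) mod 43 = 7
x3 = s^2 - 2 x1 mod 43 = 7^2 - 2*34 = 24
y3 = s (x1 - x3) - y1 mod 43 = 7 * (34 - 24) - 34 = 36

2P = (24, 36)


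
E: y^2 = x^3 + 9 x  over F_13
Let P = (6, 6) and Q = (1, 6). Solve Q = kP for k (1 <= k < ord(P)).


Enumerate multiples of P until we hit Q = (1, 6):
  1P = (6, 6)
  2P = (1, 7)
  3P = (5, 12)
  4P = (12, 4)
  5P = (11, 0)
  6P = (12, 9)
  7P = (5, 1)
  8P = (1, 6)
Match found at i = 8.

k = 8


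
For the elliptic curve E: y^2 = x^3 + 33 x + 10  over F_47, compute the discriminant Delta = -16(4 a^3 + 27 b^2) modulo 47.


4 a^3 + 27 b^2 = 4*33^3 + 27*10^2 = 143748 + 2700 = 146448
Delta = -16 * (146448) = -2343168
Delta mod 47 = 17

Delta = 17 (mod 47)


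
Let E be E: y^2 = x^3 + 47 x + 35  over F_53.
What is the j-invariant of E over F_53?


Delta = -16(4 a^3 + 27 b^2) mod 53 = 49
-1728 * (4 a)^3 = -1728 * (4*47)^3 mod 53 = 30
j = 30 * 49^(-1) mod 53 = 19

j = 19 (mod 53)
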